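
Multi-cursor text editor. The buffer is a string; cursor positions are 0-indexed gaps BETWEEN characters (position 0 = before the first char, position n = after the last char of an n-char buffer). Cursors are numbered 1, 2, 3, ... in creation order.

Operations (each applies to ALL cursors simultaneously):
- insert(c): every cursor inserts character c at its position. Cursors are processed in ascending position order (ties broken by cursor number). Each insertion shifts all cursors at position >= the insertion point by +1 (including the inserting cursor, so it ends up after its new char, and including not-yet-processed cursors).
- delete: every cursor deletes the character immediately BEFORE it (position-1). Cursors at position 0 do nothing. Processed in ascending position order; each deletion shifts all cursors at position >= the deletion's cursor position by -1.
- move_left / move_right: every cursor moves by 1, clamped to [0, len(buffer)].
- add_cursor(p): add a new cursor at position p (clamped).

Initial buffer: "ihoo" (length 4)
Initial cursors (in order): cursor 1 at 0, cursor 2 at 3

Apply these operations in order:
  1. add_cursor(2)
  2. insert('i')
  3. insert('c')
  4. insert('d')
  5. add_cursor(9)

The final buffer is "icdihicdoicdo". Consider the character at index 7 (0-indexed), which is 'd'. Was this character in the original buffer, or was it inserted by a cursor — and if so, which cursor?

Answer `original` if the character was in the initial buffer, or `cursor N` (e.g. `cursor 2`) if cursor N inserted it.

After op 1 (add_cursor(2)): buffer="ihoo" (len 4), cursors c1@0 c3@2 c2@3, authorship ....
After op 2 (insert('i')): buffer="iihioio" (len 7), cursors c1@1 c3@4 c2@6, authorship 1..3.2.
After op 3 (insert('c')): buffer="icihicoico" (len 10), cursors c1@2 c3@6 c2@9, authorship 11..33.22.
After op 4 (insert('d')): buffer="icdihicdoicdo" (len 13), cursors c1@3 c3@8 c2@12, authorship 111..333.222.
After op 5 (add_cursor(9)): buffer="icdihicdoicdo" (len 13), cursors c1@3 c3@8 c4@9 c2@12, authorship 111..333.222.
Authorship (.=original, N=cursor N): 1 1 1 . . 3 3 3 . 2 2 2 .
Index 7: author = 3

Answer: cursor 3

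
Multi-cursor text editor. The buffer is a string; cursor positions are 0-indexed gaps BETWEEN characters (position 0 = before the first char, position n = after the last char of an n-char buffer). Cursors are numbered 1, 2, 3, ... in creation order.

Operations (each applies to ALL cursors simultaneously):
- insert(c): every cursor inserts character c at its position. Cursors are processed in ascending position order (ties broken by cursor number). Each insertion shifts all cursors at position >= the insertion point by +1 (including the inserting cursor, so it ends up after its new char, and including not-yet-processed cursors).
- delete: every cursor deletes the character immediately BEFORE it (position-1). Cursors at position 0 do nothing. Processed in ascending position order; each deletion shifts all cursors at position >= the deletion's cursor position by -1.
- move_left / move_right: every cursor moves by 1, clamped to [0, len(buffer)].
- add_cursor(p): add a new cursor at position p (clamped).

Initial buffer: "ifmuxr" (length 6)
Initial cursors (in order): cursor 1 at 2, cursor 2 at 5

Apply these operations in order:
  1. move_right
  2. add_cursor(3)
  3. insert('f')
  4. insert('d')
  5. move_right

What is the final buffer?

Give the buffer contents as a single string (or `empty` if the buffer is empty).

Answer: ifmffdduxrfd

Derivation:
After op 1 (move_right): buffer="ifmuxr" (len 6), cursors c1@3 c2@6, authorship ......
After op 2 (add_cursor(3)): buffer="ifmuxr" (len 6), cursors c1@3 c3@3 c2@6, authorship ......
After op 3 (insert('f')): buffer="ifmffuxrf" (len 9), cursors c1@5 c3@5 c2@9, authorship ...13...2
After op 4 (insert('d')): buffer="ifmffdduxrfd" (len 12), cursors c1@7 c3@7 c2@12, authorship ...1313...22
After op 5 (move_right): buffer="ifmffdduxrfd" (len 12), cursors c1@8 c3@8 c2@12, authorship ...1313...22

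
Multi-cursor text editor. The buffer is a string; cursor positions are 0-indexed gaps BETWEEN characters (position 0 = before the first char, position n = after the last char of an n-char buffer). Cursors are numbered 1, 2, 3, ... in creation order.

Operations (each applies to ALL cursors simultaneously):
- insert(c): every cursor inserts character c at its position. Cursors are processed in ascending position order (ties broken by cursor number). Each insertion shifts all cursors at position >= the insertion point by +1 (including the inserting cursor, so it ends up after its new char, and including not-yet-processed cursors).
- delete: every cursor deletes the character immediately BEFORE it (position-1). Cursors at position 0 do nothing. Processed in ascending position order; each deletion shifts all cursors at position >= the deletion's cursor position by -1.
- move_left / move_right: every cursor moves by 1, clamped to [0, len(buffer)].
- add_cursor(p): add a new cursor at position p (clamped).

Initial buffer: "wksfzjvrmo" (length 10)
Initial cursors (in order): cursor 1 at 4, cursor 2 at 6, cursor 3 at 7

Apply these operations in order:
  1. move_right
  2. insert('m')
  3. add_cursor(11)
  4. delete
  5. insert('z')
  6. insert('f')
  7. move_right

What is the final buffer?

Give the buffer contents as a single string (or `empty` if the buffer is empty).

After op 1 (move_right): buffer="wksfzjvrmo" (len 10), cursors c1@5 c2@7 c3@8, authorship ..........
After op 2 (insert('m')): buffer="wksfzmjvmrmmo" (len 13), cursors c1@6 c2@9 c3@11, authorship .....1..2.3..
After op 3 (add_cursor(11)): buffer="wksfzmjvmrmmo" (len 13), cursors c1@6 c2@9 c3@11 c4@11, authorship .....1..2.3..
After op 4 (delete): buffer="wksfzjvmo" (len 9), cursors c1@5 c2@7 c3@7 c4@7, authorship .........
After op 5 (insert('z')): buffer="wksfzzjvzzzmo" (len 13), cursors c1@6 c2@11 c3@11 c4@11, authorship .....1..234..
After op 6 (insert('f')): buffer="wksfzzfjvzzzfffmo" (len 17), cursors c1@7 c2@15 c3@15 c4@15, authorship .....11..234234..
After op 7 (move_right): buffer="wksfzzfjvzzzfffmo" (len 17), cursors c1@8 c2@16 c3@16 c4@16, authorship .....11..234234..

Answer: wksfzzfjvzzzfffmo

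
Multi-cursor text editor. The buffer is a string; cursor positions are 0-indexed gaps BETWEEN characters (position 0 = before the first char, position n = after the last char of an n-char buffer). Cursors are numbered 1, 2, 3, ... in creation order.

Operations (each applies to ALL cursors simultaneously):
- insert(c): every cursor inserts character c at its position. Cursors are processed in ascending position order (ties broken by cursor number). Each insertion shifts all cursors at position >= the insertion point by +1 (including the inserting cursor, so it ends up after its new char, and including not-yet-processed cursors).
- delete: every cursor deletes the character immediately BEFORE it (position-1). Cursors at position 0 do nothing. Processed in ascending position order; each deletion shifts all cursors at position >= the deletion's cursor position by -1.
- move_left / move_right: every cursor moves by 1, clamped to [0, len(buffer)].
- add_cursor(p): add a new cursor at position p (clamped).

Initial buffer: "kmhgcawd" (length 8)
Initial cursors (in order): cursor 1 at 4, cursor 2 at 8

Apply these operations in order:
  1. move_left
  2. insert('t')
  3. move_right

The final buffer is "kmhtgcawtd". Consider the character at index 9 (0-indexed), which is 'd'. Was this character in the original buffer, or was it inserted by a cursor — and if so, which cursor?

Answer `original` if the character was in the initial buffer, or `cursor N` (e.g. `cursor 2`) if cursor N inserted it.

After op 1 (move_left): buffer="kmhgcawd" (len 8), cursors c1@3 c2@7, authorship ........
After op 2 (insert('t')): buffer="kmhtgcawtd" (len 10), cursors c1@4 c2@9, authorship ...1....2.
After op 3 (move_right): buffer="kmhtgcawtd" (len 10), cursors c1@5 c2@10, authorship ...1....2.
Authorship (.=original, N=cursor N): . . . 1 . . . . 2 .
Index 9: author = original

Answer: original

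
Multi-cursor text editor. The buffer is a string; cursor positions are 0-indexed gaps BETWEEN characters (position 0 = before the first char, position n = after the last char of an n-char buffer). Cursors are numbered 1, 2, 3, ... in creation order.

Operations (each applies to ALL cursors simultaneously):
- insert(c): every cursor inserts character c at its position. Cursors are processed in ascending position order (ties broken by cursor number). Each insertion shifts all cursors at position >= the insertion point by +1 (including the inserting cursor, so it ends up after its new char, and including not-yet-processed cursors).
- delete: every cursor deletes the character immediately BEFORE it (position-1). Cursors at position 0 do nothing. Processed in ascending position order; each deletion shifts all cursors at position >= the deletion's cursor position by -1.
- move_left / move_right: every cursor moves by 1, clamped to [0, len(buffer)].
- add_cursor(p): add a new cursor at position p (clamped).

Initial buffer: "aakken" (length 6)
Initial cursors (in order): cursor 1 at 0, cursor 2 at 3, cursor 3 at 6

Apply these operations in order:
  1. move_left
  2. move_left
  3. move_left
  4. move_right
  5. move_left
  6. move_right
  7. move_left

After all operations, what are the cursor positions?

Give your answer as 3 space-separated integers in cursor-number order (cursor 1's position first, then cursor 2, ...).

After op 1 (move_left): buffer="aakken" (len 6), cursors c1@0 c2@2 c3@5, authorship ......
After op 2 (move_left): buffer="aakken" (len 6), cursors c1@0 c2@1 c3@4, authorship ......
After op 3 (move_left): buffer="aakken" (len 6), cursors c1@0 c2@0 c3@3, authorship ......
After op 4 (move_right): buffer="aakken" (len 6), cursors c1@1 c2@1 c3@4, authorship ......
After op 5 (move_left): buffer="aakken" (len 6), cursors c1@0 c2@0 c3@3, authorship ......
After op 6 (move_right): buffer="aakken" (len 6), cursors c1@1 c2@1 c3@4, authorship ......
After op 7 (move_left): buffer="aakken" (len 6), cursors c1@0 c2@0 c3@3, authorship ......

Answer: 0 0 3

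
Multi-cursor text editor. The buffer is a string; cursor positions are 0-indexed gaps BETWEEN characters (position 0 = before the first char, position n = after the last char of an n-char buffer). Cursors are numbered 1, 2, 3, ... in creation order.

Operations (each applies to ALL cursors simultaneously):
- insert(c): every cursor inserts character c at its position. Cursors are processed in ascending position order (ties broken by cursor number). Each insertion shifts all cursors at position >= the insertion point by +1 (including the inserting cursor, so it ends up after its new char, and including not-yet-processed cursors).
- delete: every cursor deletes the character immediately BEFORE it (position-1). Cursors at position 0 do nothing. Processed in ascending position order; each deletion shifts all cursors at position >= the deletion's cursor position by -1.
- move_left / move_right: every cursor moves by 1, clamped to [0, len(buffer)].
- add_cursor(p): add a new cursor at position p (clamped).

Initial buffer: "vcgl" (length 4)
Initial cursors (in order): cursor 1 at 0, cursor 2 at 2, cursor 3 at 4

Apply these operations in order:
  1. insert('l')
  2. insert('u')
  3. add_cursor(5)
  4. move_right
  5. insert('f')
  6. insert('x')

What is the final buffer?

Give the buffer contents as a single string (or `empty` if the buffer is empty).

After op 1 (insert('l')): buffer="lvclgll" (len 7), cursors c1@1 c2@4 c3@7, authorship 1..2..3
After op 2 (insert('u')): buffer="luvclugllu" (len 10), cursors c1@2 c2@6 c3@10, authorship 11..22..33
After op 3 (add_cursor(5)): buffer="luvclugllu" (len 10), cursors c1@2 c4@5 c2@6 c3@10, authorship 11..22..33
After op 4 (move_right): buffer="luvclugllu" (len 10), cursors c1@3 c4@6 c2@7 c3@10, authorship 11..22..33
After op 5 (insert('f')): buffer="luvfclufgflluf" (len 14), cursors c1@4 c4@8 c2@10 c3@14, authorship 11.1.224.2.333
After op 6 (insert('x')): buffer="luvfxclufxgfxllufx" (len 18), cursors c1@5 c4@10 c2@13 c3@18, authorship 11.11.2244.22.3333

Answer: luvfxclufxgfxllufx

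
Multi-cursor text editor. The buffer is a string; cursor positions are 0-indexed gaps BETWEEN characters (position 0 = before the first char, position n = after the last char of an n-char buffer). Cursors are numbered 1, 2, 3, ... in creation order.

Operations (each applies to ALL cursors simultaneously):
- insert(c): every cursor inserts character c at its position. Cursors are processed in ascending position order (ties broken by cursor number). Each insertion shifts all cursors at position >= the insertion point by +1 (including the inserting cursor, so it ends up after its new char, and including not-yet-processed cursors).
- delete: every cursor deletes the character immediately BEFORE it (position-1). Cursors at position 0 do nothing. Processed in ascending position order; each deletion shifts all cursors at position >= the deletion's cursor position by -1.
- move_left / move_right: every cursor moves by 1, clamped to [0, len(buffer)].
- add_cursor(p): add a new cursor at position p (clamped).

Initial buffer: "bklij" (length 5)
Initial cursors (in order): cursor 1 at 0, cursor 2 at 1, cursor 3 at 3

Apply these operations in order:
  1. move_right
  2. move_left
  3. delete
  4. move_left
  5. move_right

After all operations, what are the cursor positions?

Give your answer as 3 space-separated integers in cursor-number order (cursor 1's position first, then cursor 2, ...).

After op 1 (move_right): buffer="bklij" (len 5), cursors c1@1 c2@2 c3@4, authorship .....
After op 2 (move_left): buffer="bklij" (len 5), cursors c1@0 c2@1 c3@3, authorship .....
After op 3 (delete): buffer="kij" (len 3), cursors c1@0 c2@0 c3@1, authorship ...
After op 4 (move_left): buffer="kij" (len 3), cursors c1@0 c2@0 c3@0, authorship ...
After op 5 (move_right): buffer="kij" (len 3), cursors c1@1 c2@1 c3@1, authorship ...

Answer: 1 1 1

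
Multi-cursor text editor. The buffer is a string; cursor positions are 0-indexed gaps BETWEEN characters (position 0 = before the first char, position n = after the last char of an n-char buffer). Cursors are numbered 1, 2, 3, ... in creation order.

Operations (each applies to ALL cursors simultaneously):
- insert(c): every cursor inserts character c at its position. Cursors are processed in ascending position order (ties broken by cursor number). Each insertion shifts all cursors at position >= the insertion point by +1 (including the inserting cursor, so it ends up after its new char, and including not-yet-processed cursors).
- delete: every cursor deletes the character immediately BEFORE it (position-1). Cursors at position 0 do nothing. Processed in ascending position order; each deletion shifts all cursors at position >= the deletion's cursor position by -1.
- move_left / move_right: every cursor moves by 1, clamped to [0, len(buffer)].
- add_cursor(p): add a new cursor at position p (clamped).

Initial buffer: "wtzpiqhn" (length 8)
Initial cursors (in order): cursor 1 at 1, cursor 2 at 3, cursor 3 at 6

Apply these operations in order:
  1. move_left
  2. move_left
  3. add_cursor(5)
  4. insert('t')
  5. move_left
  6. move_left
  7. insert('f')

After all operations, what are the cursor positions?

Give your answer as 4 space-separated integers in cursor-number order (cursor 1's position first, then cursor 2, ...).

After op 1 (move_left): buffer="wtzpiqhn" (len 8), cursors c1@0 c2@2 c3@5, authorship ........
After op 2 (move_left): buffer="wtzpiqhn" (len 8), cursors c1@0 c2@1 c3@4, authorship ........
After op 3 (add_cursor(5)): buffer="wtzpiqhn" (len 8), cursors c1@0 c2@1 c3@4 c4@5, authorship ........
After op 4 (insert('t')): buffer="twttzptitqhn" (len 12), cursors c1@1 c2@3 c3@7 c4@9, authorship 1.2...3.4...
After op 5 (move_left): buffer="twttzptitqhn" (len 12), cursors c1@0 c2@2 c3@6 c4@8, authorship 1.2...3.4...
After op 6 (move_left): buffer="twttzptitqhn" (len 12), cursors c1@0 c2@1 c3@5 c4@7, authorship 1.2...3.4...
After op 7 (insert('f')): buffer="ftfwttzfptfitqhn" (len 16), cursors c1@1 c2@3 c3@8 c4@11, authorship 112.2..3.34.4...

Answer: 1 3 8 11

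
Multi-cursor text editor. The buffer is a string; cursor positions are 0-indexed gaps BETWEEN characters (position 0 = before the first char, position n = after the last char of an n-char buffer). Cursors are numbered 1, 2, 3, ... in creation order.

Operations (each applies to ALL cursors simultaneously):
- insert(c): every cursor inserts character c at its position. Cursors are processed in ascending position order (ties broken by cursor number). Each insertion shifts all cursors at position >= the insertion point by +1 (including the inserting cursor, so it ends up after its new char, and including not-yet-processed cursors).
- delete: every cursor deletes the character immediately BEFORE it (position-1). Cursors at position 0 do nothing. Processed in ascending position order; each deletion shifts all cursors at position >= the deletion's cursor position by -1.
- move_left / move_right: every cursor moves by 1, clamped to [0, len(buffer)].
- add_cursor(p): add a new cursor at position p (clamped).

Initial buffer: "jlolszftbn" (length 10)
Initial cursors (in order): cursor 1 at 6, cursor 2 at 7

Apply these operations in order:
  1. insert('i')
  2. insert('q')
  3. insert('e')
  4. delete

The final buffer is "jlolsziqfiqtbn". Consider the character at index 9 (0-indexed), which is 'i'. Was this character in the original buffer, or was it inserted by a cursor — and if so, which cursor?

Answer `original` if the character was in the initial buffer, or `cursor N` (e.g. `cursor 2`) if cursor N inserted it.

Answer: cursor 2

Derivation:
After op 1 (insert('i')): buffer="jlolszifitbn" (len 12), cursors c1@7 c2@9, authorship ......1.2...
After op 2 (insert('q')): buffer="jlolsziqfiqtbn" (len 14), cursors c1@8 c2@11, authorship ......11.22...
After op 3 (insert('e')): buffer="jlolsziqefiqetbn" (len 16), cursors c1@9 c2@13, authorship ......111.222...
After op 4 (delete): buffer="jlolsziqfiqtbn" (len 14), cursors c1@8 c2@11, authorship ......11.22...
Authorship (.=original, N=cursor N): . . . . . . 1 1 . 2 2 . . .
Index 9: author = 2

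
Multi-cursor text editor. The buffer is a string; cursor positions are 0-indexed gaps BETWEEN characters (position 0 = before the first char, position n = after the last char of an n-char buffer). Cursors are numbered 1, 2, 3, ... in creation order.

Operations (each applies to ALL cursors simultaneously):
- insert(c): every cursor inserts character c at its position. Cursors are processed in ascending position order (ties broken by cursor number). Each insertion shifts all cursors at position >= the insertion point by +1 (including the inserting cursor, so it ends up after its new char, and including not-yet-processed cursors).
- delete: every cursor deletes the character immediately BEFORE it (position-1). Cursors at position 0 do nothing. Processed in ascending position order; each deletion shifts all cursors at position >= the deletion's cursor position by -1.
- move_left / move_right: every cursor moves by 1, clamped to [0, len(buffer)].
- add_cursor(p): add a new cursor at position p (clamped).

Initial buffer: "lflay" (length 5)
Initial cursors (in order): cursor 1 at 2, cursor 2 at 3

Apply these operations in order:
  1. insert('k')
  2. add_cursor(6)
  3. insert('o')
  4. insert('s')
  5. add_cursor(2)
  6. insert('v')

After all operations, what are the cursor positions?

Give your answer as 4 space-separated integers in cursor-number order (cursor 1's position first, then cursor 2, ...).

Answer: 7 12 16 3

Derivation:
After op 1 (insert('k')): buffer="lfklkay" (len 7), cursors c1@3 c2@5, authorship ..1.2..
After op 2 (add_cursor(6)): buffer="lfklkay" (len 7), cursors c1@3 c2@5 c3@6, authorship ..1.2..
After op 3 (insert('o')): buffer="lfkolkoaoy" (len 10), cursors c1@4 c2@7 c3@9, authorship ..11.22.3.
After op 4 (insert('s')): buffer="lfkoslkosaosy" (len 13), cursors c1@5 c2@9 c3@12, authorship ..111.222.33.
After op 5 (add_cursor(2)): buffer="lfkoslkosaosy" (len 13), cursors c4@2 c1@5 c2@9 c3@12, authorship ..111.222.33.
After op 6 (insert('v')): buffer="lfvkosvlkosvaosvy" (len 17), cursors c4@3 c1@7 c2@12 c3@16, authorship ..41111.2222.333.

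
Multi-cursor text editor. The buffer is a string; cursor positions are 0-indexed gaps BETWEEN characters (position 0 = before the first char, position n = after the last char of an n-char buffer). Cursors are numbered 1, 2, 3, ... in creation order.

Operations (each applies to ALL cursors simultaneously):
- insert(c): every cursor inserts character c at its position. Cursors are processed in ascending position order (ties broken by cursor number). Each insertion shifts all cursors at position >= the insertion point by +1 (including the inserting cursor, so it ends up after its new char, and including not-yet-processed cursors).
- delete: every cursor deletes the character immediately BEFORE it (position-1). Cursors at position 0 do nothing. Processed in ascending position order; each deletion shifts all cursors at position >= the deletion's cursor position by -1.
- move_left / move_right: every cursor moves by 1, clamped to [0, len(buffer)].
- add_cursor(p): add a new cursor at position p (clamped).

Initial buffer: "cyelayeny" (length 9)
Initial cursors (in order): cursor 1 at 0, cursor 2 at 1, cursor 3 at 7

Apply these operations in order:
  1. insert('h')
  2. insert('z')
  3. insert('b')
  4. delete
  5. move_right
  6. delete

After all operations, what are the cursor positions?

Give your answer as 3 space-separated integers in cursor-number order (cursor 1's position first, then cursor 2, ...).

Answer: 2 4 11

Derivation:
After op 1 (insert('h')): buffer="hchyelayehny" (len 12), cursors c1@1 c2@3 c3@10, authorship 1.2......3..
After op 2 (insert('z')): buffer="hzchzyelayehzny" (len 15), cursors c1@2 c2@5 c3@13, authorship 11.22......33..
After op 3 (insert('b')): buffer="hzbchzbyelayehzbny" (len 18), cursors c1@3 c2@7 c3@16, authorship 111.222......333..
After op 4 (delete): buffer="hzchzyelayehzny" (len 15), cursors c1@2 c2@5 c3@13, authorship 11.22......33..
After op 5 (move_right): buffer="hzchzyelayehzny" (len 15), cursors c1@3 c2@6 c3@14, authorship 11.22......33..
After op 6 (delete): buffer="hzhzelayehzy" (len 12), cursors c1@2 c2@4 c3@11, authorship 1122.....33.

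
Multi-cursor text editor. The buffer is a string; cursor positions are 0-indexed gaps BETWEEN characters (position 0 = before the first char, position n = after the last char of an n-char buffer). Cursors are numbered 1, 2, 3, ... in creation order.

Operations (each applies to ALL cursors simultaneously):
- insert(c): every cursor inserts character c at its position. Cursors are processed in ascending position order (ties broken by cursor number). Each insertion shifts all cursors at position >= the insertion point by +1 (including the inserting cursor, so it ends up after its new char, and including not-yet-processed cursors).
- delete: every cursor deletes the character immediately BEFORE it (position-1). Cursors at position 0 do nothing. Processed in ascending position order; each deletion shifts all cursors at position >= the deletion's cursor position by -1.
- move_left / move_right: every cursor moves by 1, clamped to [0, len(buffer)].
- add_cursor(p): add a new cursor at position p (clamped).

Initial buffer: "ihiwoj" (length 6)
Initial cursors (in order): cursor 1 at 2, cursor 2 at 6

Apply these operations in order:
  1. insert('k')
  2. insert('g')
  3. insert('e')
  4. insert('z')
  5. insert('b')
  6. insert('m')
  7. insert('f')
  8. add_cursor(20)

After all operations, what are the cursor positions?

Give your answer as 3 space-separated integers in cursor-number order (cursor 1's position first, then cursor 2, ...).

Answer: 9 20 20

Derivation:
After op 1 (insert('k')): buffer="ihkiwojk" (len 8), cursors c1@3 c2@8, authorship ..1....2
After op 2 (insert('g')): buffer="ihkgiwojkg" (len 10), cursors c1@4 c2@10, authorship ..11....22
After op 3 (insert('e')): buffer="ihkgeiwojkge" (len 12), cursors c1@5 c2@12, authorship ..111....222
After op 4 (insert('z')): buffer="ihkgeziwojkgez" (len 14), cursors c1@6 c2@14, authorship ..1111....2222
After op 5 (insert('b')): buffer="ihkgezbiwojkgezb" (len 16), cursors c1@7 c2@16, authorship ..11111....22222
After op 6 (insert('m')): buffer="ihkgezbmiwojkgezbm" (len 18), cursors c1@8 c2@18, authorship ..111111....222222
After op 7 (insert('f')): buffer="ihkgezbmfiwojkgezbmf" (len 20), cursors c1@9 c2@20, authorship ..1111111....2222222
After op 8 (add_cursor(20)): buffer="ihkgezbmfiwojkgezbmf" (len 20), cursors c1@9 c2@20 c3@20, authorship ..1111111....2222222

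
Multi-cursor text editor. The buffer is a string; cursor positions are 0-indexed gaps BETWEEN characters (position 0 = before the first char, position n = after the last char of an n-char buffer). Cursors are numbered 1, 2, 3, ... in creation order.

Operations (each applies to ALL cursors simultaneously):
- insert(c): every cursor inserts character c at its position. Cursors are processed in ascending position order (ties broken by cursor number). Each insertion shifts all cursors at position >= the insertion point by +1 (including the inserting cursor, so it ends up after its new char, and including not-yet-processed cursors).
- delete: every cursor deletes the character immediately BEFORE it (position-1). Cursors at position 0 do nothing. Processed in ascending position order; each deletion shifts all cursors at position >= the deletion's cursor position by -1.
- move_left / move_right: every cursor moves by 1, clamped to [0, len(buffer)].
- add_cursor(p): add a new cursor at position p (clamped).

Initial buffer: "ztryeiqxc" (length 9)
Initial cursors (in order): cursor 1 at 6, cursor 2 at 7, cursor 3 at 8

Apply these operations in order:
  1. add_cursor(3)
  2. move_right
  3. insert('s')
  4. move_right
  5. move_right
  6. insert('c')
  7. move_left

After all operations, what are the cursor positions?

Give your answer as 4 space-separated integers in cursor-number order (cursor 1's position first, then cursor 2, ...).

Answer: 12 16 16 7

Derivation:
After op 1 (add_cursor(3)): buffer="ztryeiqxc" (len 9), cursors c4@3 c1@6 c2@7 c3@8, authorship .........
After op 2 (move_right): buffer="ztryeiqxc" (len 9), cursors c4@4 c1@7 c2@8 c3@9, authorship .........
After op 3 (insert('s')): buffer="ztryseiqsxscs" (len 13), cursors c4@5 c1@9 c2@11 c3@13, authorship ....4...1.2.3
After op 4 (move_right): buffer="ztryseiqsxscs" (len 13), cursors c4@6 c1@10 c2@12 c3@13, authorship ....4...1.2.3
After op 5 (move_right): buffer="ztryseiqsxscs" (len 13), cursors c4@7 c1@11 c2@13 c3@13, authorship ....4...1.2.3
After op 6 (insert('c')): buffer="ztryseicqsxsccscc" (len 17), cursors c4@8 c1@13 c2@17 c3@17, authorship ....4..4.1.21.323
After op 7 (move_left): buffer="ztryseicqsxsccscc" (len 17), cursors c4@7 c1@12 c2@16 c3@16, authorship ....4..4.1.21.323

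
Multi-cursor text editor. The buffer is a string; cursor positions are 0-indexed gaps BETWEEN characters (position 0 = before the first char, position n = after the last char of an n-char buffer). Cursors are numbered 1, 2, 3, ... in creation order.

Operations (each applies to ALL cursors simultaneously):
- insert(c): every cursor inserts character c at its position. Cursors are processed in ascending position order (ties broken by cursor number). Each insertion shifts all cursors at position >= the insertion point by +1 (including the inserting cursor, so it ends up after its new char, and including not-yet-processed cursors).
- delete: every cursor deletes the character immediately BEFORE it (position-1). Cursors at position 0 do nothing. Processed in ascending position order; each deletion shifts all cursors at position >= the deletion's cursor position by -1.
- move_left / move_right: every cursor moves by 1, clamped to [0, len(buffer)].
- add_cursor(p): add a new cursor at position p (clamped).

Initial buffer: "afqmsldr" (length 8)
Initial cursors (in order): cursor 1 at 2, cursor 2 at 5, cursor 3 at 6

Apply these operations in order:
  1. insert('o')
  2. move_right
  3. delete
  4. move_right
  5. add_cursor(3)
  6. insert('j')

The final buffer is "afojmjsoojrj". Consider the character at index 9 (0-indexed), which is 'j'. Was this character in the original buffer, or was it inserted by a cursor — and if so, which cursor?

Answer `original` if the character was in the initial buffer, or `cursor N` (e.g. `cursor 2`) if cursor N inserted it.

Answer: cursor 2

Derivation:
After op 1 (insert('o')): buffer="afoqmsolodr" (len 11), cursors c1@3 c2@7 c3@9, authorship ..1...2.3..
After op 2 (move_right): buffer="afoqmsolodr" (len 11), cursors c1@4 c2@8 c3@10, authorship ..1...2.3..
After op 3 (delete): buffer="afomsoor" (len 8), cursors c1@3 c2@6 c3@7, authorship ..1..23.
After op 4 (move_right): buffer="afomsoor" (len 8), cursors c1@4 c2@7 c3@8, authorship ..1..23.
After op 5 (add_cursor(3)): buffer="afomsoor" (len 8), cursors c4@3 c1@4 c2@7 c3@8, authorship ..1..23.
After op 6 (insert('j')): buffer="afojmjsoojrj" (len 12), cursors c4@4 c1@6 c2@10 c3@12, authorship ..14.1.232.3
Authorship (.=original, N=cursor N): . . 1 4 . 1 . 2 3 2 . 3
Index 9: author = 2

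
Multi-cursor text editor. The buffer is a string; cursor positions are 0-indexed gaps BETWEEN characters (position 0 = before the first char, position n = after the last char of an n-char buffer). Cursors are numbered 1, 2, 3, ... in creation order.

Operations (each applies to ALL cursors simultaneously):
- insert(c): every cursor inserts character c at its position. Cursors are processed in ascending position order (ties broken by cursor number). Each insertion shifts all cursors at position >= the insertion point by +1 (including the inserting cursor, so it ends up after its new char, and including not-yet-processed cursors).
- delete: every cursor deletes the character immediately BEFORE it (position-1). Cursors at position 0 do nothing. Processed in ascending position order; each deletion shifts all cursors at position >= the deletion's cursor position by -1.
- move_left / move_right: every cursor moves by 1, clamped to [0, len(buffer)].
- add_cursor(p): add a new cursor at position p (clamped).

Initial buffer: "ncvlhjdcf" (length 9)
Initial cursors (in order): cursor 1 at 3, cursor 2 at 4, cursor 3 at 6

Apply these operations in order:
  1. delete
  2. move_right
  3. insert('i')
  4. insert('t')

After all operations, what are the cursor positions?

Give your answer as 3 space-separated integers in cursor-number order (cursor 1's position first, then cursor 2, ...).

Answer: 7 7 10

Derivation:
After op 1 (delete): buffer="nchdcf" (len 6), cursors c1@2 c2@2 c3@3, authorship ......
After op 2 (move_right): buffer="nchdcf" (len 6), cursors c1@3 c2@3 c3@4, authorship ......
After op 3 (insert('i')): buffer="nchiidicf" (len 9), cursors c1@5 c2@5 c3@7, authorship ...12.3..
After op 4 (insert('t')): buffer="nchiittditcf" (len 12), cursors c1@7 c2@7 c3@10, authorship ...1212.33..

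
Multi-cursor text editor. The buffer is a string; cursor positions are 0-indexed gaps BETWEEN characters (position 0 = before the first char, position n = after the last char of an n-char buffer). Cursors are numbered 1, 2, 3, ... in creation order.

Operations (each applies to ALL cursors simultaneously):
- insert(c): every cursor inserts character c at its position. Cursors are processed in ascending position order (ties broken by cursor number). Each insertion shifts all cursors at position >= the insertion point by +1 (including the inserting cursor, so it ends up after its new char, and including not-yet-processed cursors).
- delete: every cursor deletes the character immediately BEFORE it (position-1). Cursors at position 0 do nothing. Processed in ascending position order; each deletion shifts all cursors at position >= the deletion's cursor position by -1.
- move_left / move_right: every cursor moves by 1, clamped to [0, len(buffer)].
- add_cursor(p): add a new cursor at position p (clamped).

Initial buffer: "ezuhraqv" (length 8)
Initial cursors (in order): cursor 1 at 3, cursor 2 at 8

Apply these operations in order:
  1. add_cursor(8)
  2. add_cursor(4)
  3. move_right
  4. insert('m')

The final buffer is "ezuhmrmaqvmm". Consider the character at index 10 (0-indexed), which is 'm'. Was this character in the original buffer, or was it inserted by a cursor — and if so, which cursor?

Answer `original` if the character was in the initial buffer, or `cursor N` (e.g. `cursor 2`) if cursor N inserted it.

After op 1 (add_cursor(8)): buffer="ezuhraqv" (len 8), cursors c1@3 c2@8 c3@8, authorship ........
After op 2 (add_cursor(4)): buffer="ezuhraqv" (len 8), cursors c1@3 c4@4 c2@8 c3@8, authorship ........
After op 3 (move_right): buffer="ezuhraqv" (len 8), cursors c1@4 c4@5 c2@8 c3@8, authorship ........
After op 4 (insert('m')): buffer="ezuhmrmaqvmm" (len 12), cursors c1@5 c4@7 c2@12 c3@12, authorship ....1.4...23
Authorship (.=original, N=cursor N): . . . . 1 . 4 . . . 2 3
Index 10: author = 2

Answer: cursor 2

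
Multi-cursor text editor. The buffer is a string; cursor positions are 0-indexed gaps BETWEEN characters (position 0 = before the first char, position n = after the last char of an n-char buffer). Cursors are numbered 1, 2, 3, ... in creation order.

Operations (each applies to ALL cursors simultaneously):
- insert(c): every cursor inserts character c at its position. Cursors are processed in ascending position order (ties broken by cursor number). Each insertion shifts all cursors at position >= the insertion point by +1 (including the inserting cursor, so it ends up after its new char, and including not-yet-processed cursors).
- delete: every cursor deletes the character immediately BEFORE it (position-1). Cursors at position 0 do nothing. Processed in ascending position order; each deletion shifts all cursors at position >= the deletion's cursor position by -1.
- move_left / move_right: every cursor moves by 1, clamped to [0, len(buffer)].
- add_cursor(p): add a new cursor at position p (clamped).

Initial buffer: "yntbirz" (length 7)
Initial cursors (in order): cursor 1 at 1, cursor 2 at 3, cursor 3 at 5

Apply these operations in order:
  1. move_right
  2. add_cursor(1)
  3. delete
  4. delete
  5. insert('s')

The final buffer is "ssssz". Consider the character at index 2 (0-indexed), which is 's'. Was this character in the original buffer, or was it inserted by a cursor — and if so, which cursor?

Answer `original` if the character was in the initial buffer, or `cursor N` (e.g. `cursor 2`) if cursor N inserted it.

After op 1 (move_right): buffer="yntbirz" (len 7), cursors c1@2 c2@4 c3@6, authorship .......
After op 2 (add_cursor(1)): buffer="yntbirz" (len 7), cursors c4@1 c1@2 c2@4 c3@6, authorship .......
After op 3 (delete): buffer="tiz" (len 3), cursors c1@0 c4@0 c2@1 c3@2, authorship ...
After op 4 (delete): buffer="z" (len 1), cursors c1@0 c2@0 c3@0 c4@0, authorship .
After op 5 (insert('s')): buffer="ssssz" (len 5), cursors c1@4 c2@4 c3@4 c4@4, authorship 1234.
Authorship (.=original, N=cursor N): 1 2 3 4 .
Index 2: author = 3

Answer: cursor 3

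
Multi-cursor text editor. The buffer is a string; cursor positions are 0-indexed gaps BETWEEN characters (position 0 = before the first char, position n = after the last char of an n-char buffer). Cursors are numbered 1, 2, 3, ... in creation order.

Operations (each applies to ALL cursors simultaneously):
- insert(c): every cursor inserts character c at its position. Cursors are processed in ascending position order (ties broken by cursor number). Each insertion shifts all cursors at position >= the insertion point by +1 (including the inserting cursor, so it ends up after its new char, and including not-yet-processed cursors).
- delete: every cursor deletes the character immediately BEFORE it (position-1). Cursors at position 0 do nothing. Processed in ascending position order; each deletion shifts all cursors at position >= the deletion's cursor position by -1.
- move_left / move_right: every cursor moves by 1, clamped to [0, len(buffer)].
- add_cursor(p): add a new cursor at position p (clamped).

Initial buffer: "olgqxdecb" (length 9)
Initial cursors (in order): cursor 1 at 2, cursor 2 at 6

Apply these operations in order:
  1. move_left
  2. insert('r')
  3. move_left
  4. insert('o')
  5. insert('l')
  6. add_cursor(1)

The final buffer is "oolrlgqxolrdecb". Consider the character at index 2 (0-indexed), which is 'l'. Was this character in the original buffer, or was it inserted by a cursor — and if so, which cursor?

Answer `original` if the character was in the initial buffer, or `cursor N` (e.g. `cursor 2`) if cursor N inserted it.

After op 1 (move_left): buffer="olgqxdecb" (len 9), cursors c1@1 c2@5, authorship .........
After op 2 (insert('r')): buffer="orlgqxrdecb" (len 11), cursors c1@2 c2@7, authorship .1....2....
After op 3 (move_left): buffer="orlgqxrdecb" (len 11), cursors c1@1 c2@6, authorship .1....2....
After op 4 (insert('o')): buffer="oorlgqxordecb" (len 13), cursors c1@2 c2@8, authorship .11....22....
After op 5 (insert('l')): buffer="oolrlgqxolrdecb" (len 15), cursors c1@3 c2@10, authorship .111....222....
After op 6 (add_cursor(1)): buffer="oolrlgqxolrdecb" (len 15), cursors c3@1 c1@3 c2@10, authorship .111....222....
Authorship (.=original, N=cursor N): . 1 1 1 . . . . 2 2 2 . . . .
Index 2: author = 1

Answer: cursor 1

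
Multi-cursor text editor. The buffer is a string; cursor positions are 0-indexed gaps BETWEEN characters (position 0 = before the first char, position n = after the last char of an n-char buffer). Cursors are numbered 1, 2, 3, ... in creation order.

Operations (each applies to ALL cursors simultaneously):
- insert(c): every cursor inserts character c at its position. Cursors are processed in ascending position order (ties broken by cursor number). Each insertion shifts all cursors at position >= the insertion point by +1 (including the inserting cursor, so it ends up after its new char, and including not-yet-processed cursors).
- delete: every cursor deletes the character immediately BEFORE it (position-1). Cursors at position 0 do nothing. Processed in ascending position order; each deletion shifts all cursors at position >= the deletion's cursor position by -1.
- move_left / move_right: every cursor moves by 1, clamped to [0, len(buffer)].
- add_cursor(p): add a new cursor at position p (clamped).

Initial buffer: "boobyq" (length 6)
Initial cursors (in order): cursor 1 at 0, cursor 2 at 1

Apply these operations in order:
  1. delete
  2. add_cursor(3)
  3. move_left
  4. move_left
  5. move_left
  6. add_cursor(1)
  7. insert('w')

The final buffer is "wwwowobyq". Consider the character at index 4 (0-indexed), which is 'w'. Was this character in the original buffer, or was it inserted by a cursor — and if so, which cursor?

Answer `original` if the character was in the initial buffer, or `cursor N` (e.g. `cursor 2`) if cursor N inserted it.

After op 1 (delete): buffer="oobyq" (len 5), cursors c1@0 c2@0, authorship .....
After op 2 (add_cursor(3)): buffer="oobyq" (len 5), cursors c1@0 c2@0 c3@3, authorship .....
After op 3 (move_left): buffer="oobyq" (len 5), cursors c1@0 c2@0 c3@2, authorship .....
After op 4 (move_left): buffer="oobyq" (len 5), cursors c1@0 c2@0 c3@1, authorship .....
After op 5 (move_left): buffer="oobyq" (len 5), cursors c1@0 c2@0 c3@0, authorship .....
After op 6 (add_cursor(1)): buffer="oobyq" (len 5), cursors c1@0 c2@0 c3@0 c4@1, authorship .....
After op 7 (insert('w')): buffer="wwwowobyq" (len 9), cursors c1@3 c2@3 c3@3 c4@5, authorship 123.4....
Authorship (.=original, N=cursor N): 1 2 3 . 4 . . . .
Index 4: author = 4

Answer: cursor 4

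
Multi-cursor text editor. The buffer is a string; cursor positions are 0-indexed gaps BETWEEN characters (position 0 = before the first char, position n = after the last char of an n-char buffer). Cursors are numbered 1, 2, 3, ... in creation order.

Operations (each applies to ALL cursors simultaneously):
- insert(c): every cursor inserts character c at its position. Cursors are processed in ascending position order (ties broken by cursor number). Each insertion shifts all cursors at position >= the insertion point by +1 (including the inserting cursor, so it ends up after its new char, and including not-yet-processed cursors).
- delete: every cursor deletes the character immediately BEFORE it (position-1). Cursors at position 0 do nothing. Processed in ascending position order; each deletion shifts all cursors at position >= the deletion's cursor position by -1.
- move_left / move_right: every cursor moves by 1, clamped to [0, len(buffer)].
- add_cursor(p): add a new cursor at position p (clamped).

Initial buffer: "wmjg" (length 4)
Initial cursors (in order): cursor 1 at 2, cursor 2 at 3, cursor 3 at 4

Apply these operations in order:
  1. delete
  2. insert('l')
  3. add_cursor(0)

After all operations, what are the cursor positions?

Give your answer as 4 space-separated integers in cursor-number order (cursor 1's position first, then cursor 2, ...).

After op 1 (delete): buffer="w" (len 1), cursors c1@1 c2@1 c3@1, authorship .
After op 2 (insert('l')): buffer="wlll" (len 4), cursors c1@4 c2@4 c3@4, authorship .123
After op 3 (add_cursor(0)): buffer="wlll" (len 4), cursors c4@0 c1@4 c2@4 c3@4, authorship .123

Answer: 4 4 4 0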